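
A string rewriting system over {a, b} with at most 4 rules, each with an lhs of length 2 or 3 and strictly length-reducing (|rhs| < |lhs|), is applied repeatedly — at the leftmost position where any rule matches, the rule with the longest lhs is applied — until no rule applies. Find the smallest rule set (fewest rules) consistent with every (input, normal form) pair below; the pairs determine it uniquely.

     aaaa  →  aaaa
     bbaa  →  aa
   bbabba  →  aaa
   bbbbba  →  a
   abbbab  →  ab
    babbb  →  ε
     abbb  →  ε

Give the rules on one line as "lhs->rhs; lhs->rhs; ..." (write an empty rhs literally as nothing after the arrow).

  | aaaa
  | bbaa => baa => aa
  | bbabba => babba => abba => aaa
  | bbbbba => bbbba => bbba => bba => ba => a

aab->; abb->aa; ba->a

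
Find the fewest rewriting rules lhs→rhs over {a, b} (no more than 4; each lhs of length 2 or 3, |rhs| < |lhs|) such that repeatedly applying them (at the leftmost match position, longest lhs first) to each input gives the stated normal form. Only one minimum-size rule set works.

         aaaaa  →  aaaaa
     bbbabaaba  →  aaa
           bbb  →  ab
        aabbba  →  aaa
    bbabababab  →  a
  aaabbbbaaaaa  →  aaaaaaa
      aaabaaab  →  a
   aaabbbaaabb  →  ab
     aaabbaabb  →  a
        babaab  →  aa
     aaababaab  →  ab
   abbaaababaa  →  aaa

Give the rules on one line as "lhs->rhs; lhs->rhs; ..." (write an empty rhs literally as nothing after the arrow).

aab->bb; aba->ba; bb->a

  | aaaaa
  | bbbabaaba => ababaaba => babaaba => bbaaba => aaaba => abba => aaa
  | bbb => ab
  | aabbba => bbbba => abba => aaa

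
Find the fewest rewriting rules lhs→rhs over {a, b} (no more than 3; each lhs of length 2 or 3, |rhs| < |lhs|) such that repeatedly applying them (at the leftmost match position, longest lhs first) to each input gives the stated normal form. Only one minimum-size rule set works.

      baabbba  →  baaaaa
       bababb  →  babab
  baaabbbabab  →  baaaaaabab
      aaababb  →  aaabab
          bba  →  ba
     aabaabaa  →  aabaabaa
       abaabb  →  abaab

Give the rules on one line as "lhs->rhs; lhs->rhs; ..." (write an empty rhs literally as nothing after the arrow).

bb->b; bbb->aa

  | baabbba => baaaaa
  | bababb => babab
  | baaabbbabab => baaaaaabab
  | aaababb => aaabab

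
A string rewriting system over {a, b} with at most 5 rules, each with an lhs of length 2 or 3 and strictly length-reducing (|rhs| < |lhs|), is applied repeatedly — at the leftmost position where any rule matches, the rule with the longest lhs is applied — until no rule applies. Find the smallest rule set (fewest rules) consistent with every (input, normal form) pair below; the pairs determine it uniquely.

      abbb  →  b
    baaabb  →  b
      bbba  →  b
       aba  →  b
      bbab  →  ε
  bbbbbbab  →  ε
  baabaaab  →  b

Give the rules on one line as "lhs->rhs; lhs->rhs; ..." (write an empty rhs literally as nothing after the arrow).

ab->b; ba->b; bab->; bb->b

  | abbb => bbb => bb => b
  | baaabb => baabb => babb => b
  | bbba => bba => ba => b
  | aba => ba => b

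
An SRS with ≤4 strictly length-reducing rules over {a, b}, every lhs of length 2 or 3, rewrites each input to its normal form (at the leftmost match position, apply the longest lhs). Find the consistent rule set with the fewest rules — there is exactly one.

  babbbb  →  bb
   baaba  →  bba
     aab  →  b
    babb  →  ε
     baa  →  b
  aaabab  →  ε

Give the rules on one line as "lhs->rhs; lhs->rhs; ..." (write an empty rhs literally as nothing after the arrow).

aa->; ab->; bab->a

  | babbbb => abbb => bb
  | baaba => bba
  | aab => b
  | babb => ab => ε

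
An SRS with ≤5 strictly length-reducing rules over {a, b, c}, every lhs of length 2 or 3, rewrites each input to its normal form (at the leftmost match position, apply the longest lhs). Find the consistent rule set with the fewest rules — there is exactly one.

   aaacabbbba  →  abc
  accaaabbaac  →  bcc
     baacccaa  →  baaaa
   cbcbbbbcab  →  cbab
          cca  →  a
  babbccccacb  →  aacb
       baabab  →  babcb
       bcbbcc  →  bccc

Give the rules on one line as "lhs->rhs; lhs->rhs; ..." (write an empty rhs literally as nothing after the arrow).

  | aaacabbbba => aaaabbbba => aaababba => aabcbba => aabca => aaba => abc
  | accaaabbaac => acaaabbaac => aaaabbaac => aaabaaac => aabcaac => aabaac => abcac => abac => bcc
  | baacccaa => baaccaa => baacaa => baaaa
  | cbcbbbbcab => cbcbbcab => cbccab => cbcab => cbab

aba->bc; abb->ba; bb->; ca->a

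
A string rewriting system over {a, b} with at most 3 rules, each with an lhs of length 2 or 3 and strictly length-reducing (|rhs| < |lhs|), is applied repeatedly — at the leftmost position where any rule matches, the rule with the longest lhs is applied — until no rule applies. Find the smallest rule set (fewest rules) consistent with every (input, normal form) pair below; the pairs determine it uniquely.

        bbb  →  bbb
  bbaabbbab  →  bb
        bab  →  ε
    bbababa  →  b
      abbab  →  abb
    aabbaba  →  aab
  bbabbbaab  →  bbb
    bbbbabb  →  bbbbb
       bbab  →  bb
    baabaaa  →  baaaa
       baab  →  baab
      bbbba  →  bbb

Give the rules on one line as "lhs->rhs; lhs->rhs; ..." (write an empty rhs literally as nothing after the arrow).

aba->a; bab->; bba->b

  | bbb
  | bbaabbbab => babbbab => bbab => bb
  | bab => ε
  | bbababa => bbaba => bba => b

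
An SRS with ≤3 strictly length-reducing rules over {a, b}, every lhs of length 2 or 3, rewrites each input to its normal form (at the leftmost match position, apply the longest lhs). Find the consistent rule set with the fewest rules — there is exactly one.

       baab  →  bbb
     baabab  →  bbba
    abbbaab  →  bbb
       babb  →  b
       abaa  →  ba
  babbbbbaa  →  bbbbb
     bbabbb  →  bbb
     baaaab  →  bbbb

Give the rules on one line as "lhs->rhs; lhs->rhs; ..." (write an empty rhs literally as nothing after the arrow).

aa->b; ab->a; abb->

  | baab => bbb
  | baabab => bbbab => bbba
  | abbbaab => baab => bbb
  | babb => b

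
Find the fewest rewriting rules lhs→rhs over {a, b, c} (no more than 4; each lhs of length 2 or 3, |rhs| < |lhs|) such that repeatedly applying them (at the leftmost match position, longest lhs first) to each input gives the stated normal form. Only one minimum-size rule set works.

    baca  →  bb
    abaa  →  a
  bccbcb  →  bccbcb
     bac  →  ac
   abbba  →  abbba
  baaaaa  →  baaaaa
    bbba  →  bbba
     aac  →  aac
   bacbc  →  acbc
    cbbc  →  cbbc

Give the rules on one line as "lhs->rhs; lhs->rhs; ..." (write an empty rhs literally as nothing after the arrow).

aba->; aca->bb; bac->ac

  | baca => aca => bb
  | abaa => a
  | bccbcb
  | bac => ac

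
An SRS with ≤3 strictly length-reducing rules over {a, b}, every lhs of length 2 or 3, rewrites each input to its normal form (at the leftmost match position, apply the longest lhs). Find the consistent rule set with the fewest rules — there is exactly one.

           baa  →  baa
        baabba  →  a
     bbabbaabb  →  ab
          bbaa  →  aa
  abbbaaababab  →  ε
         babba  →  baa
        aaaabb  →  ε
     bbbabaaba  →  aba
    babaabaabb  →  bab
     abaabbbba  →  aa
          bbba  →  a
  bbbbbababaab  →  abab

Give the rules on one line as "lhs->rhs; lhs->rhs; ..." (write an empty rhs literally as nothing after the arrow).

  | baa
  | baabba => bba => a
  | bbabbaabb => abbaabb => aaabb => ab
  | bbaa => aa

aab->; bb->b; bba->a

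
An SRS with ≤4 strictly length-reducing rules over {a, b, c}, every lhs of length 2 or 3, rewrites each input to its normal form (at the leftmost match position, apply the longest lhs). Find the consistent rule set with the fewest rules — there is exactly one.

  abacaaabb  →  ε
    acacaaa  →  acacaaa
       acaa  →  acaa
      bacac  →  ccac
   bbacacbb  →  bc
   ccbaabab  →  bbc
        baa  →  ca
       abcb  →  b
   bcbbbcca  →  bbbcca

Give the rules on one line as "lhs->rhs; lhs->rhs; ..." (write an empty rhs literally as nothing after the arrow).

ab->b; ba->c; cab->bc; cb->

  | abacaaabb => bacaaabb => ccaaabb => ccaabb => ccabb => cbcb => cb => ε
  | acacaaa
  | acaa
  | bacac => ccac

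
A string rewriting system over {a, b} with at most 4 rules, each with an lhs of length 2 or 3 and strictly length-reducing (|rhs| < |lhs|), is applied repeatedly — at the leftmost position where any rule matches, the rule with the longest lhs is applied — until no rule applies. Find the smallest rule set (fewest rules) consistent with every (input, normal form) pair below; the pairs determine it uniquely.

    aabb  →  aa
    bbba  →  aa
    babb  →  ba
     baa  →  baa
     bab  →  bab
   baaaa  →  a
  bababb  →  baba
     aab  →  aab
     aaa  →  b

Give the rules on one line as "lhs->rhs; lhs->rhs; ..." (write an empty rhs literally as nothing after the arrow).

  | aabb => aa
  | bbba => aa
  | babb => ba
  | baa

aaa->b; bb->; bbb->a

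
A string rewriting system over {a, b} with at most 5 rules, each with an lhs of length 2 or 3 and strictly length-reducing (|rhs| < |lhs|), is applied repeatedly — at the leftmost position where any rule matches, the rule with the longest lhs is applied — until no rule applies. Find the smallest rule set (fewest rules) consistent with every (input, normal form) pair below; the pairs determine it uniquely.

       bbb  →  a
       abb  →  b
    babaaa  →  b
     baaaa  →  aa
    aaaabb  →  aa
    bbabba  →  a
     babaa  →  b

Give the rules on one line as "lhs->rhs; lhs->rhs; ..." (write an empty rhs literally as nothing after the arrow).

ab->; ba->b; baa->; bbb->a

  | bbb => a
  | abb => b
  | babaaa => bbaaa => ba => b
  | baaaa => aa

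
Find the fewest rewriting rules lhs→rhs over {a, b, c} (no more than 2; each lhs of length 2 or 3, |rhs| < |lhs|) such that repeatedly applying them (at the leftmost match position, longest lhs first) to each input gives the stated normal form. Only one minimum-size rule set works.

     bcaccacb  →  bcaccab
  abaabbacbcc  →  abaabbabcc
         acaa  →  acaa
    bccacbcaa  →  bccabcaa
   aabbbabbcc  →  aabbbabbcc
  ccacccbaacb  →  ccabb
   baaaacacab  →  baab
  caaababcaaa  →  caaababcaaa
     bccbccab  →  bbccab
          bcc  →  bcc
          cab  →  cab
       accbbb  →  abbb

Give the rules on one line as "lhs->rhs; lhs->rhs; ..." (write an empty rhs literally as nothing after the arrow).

  | bcaccacb => bcaccab
  | abaabbacbcc => abaabbabcc
  | acaa
  | bccacbcaa => bccabcaa

aac->; cb->b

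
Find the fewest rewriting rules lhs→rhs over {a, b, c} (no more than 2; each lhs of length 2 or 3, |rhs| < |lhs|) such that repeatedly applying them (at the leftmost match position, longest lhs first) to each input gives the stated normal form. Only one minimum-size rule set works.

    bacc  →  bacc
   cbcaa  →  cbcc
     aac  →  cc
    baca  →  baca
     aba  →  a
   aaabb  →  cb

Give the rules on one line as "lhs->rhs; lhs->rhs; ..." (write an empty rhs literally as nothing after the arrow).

  | bacc
  | cbcaa => cbcc
  | aac => cc
  | baca

aa->c; ab->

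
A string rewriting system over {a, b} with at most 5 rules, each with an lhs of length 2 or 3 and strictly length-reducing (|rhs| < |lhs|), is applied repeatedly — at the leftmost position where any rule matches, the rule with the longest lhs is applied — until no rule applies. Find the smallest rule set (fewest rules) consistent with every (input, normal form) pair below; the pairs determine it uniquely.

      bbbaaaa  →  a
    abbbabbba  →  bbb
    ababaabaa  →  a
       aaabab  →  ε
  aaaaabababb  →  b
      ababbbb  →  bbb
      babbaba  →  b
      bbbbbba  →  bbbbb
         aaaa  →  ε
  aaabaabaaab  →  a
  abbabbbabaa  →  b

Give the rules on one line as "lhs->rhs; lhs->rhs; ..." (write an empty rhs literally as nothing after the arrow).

  | bbbaaaa => bbaaa => baa => a
  | abbbabbba => bbabbba => bbbba => bbb
  | ababaabaa => abaabaa => aabaa => aaa => a
  | aaabab => abab => ab => ε

aa->; aab->a; ab->; ba->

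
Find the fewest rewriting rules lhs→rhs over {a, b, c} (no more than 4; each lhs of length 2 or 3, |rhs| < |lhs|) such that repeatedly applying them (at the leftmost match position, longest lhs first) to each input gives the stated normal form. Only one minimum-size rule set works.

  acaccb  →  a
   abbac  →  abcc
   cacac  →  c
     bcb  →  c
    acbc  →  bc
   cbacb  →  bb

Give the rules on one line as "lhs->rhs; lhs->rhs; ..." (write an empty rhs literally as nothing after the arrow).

  | acaccb => accb => cb => a
  | abbac => abcc
  | cacac => cac => c
  | bcb => ba => c

aac->b; ac->; ba->c; cb->a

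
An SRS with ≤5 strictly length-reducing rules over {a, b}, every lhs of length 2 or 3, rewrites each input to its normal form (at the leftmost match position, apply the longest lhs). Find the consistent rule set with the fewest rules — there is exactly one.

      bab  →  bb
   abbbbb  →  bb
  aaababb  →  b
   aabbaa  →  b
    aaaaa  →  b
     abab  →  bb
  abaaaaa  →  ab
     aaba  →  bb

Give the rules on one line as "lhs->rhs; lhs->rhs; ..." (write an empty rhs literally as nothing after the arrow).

aa->b; abb->bb; ba->b; bbb->

  | bab => bb
  | abbbbb => bbbbb => bb
  | aaababb => bababb => bbabb => bbbb => b
  | aabbaa => bbbaa => aa => b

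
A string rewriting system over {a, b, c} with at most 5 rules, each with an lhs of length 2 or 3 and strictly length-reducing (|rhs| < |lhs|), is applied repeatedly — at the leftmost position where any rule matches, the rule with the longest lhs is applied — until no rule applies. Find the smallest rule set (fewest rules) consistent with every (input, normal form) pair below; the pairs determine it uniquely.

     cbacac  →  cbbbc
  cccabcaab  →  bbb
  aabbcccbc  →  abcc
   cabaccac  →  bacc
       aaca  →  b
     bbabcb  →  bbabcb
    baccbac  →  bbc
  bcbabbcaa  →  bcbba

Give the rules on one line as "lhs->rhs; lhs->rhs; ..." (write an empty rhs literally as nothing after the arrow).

  | cbacac => cbbbc
  | cccabcaab => ccbcaab => accaab => acab => bbb
  | aabbcccbc => abcccbc => abcacc => abcc
  | cabaccac => baccac => bacc

abb->b; aca->bb; ca->; ccb->ac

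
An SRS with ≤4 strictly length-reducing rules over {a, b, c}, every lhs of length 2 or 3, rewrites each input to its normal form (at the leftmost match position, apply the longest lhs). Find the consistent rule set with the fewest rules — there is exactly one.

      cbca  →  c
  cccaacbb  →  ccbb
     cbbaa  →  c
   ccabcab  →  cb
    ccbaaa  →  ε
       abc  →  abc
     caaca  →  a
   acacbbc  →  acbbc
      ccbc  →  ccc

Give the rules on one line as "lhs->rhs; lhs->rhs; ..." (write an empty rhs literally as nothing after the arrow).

ba->; ca->; cbc->cc

  | cbca => cca => c
  | cccaacbb => ccacbb => ccbb
  | cbbaa => cba => c
  | ccabcab => cbcab => ccab => cb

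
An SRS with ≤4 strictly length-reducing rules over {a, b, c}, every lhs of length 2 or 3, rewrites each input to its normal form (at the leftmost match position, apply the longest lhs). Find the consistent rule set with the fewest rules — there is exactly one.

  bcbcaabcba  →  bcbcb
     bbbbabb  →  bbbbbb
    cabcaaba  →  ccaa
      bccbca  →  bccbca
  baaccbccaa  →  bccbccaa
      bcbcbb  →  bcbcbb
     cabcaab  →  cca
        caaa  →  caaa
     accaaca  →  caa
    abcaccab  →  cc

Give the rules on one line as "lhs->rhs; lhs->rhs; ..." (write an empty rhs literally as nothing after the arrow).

ab->; ac->; ba->b

  | bcbcaabcba => bcbcacba => bcbcba => bcbcb
  | bbbbabb => bbbbbb
  | cabcaaba => ccaaba => ccaa
  | bccbca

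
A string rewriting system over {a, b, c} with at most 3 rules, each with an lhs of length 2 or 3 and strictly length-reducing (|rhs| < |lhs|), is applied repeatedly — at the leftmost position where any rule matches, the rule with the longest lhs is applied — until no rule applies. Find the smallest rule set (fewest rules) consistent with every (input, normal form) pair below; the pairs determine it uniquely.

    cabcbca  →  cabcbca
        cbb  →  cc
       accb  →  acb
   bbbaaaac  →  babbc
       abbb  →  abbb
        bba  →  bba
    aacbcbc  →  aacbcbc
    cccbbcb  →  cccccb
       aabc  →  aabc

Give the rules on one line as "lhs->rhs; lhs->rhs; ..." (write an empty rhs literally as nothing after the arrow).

acc->ac; baa->ab; cbb->cc

  | cabcbca
  | cbb => cc
  | accb => acb
  | bbbaaaac => bbabaac => bbaabc => babbc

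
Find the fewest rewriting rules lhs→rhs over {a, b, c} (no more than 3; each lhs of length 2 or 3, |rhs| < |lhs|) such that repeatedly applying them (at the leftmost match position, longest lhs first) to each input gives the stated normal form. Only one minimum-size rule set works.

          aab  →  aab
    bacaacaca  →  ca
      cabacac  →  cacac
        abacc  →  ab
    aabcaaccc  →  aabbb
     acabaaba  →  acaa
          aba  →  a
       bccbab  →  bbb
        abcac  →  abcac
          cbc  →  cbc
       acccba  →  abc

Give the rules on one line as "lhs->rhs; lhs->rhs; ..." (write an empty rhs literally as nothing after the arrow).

aac->c; ba->; cc->b

  | aab
  | bacaacaca => caacaca => ccaca => baca => ca
  | cabacac => cacac
  | abacc => acc => ab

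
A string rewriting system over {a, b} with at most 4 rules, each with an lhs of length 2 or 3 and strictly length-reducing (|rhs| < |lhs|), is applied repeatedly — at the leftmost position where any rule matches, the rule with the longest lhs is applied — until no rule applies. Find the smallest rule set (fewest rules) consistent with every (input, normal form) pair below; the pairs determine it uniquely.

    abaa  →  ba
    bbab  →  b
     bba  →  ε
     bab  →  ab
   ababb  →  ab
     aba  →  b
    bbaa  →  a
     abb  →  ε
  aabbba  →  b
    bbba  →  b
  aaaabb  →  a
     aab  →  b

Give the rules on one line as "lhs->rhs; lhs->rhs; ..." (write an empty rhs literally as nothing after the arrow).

aa->; aba->b; bab->ab; bb->a

  | abaa => ba
  | bbab => aab => b
  | bba => aa => ε
  | bab => ab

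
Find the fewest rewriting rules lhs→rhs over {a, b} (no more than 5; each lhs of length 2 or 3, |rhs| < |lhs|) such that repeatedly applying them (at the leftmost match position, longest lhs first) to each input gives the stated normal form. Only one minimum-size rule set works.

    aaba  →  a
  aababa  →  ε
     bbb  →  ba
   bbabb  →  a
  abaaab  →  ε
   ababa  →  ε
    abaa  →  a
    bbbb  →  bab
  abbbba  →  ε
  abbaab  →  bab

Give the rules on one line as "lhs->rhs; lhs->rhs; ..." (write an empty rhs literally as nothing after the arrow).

  | aaba => bba => a
  | aababa => bbaba => aba => bb => ε
  | bbb => ba
  | bbabb => abb => a

aa->b; aba->bb; bb->; bbb->ba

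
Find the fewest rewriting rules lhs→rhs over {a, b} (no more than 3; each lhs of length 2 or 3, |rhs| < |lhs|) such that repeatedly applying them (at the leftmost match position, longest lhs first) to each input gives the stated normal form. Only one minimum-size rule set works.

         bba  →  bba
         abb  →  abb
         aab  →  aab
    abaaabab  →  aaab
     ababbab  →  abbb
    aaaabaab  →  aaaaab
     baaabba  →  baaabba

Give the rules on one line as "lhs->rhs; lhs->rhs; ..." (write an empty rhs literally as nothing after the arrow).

  | bba
  | abb
  | aab
  | abaaabab => aaabab => aaab

aba->a; bab->bb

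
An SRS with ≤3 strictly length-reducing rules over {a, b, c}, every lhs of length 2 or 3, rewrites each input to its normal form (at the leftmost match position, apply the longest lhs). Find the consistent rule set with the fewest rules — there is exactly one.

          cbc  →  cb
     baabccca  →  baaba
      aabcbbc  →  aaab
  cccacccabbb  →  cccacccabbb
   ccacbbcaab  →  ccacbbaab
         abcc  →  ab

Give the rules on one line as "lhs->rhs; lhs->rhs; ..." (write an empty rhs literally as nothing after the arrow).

  | cbc => cb
  | baabccca => baabcca => baabca => baaba
  | aabcbbc => aaabc => aaab
  | cccacccabbb

bc->b; bcb->a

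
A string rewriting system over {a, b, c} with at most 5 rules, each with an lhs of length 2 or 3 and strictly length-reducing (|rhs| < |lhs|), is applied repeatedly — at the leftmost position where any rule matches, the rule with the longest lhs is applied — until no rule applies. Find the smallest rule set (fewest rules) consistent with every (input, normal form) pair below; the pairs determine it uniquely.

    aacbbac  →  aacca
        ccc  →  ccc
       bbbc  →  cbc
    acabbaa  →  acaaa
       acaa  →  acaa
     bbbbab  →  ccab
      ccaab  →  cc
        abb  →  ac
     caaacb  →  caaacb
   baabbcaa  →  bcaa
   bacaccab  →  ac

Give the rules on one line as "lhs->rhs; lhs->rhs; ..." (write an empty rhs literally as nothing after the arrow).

  | aacbbac => aaccac => aacca
  | ccc
  | bbbc => cbc
  | acabbaa => acacaa => acaaa

aab->; ba->a; bb->c; cac->ca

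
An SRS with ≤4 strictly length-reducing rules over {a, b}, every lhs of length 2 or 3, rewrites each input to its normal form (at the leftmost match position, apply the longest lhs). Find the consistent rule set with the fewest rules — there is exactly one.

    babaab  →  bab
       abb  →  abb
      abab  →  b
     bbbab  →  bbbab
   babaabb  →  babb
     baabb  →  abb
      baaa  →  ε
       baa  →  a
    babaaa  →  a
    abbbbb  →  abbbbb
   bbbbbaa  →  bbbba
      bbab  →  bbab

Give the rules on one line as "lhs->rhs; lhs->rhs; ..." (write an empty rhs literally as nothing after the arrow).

  | babaab => bab
  | abb
  | abab => b
  | bbbab

aa->; aba->; baa->a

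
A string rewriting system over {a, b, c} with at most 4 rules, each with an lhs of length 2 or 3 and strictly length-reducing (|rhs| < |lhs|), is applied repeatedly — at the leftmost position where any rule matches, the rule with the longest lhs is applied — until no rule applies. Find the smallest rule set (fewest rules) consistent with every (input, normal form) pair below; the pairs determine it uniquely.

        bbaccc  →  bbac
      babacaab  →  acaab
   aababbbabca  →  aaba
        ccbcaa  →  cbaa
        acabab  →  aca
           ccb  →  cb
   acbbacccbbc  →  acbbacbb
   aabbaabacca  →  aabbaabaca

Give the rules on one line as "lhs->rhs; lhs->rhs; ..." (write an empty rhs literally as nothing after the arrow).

  | bbaccc => bbacc => bbac
  | babacaab => acaab
  | aababbbabca => aabbabca => aabca => aaba
  | ccbcaa => cbcaa => cbaa

bab->; bc->b; cc->c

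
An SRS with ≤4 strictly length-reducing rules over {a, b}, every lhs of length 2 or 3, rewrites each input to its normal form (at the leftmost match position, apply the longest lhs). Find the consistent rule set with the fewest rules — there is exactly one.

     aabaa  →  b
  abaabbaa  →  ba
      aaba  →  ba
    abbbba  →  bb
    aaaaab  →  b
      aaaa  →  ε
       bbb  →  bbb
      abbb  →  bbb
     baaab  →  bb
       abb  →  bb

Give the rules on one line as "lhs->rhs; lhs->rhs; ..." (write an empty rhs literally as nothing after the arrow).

aa->; ab->b; bba->

  | aabaa => baa => b
  | abaabbaa => baabbaa => bbbaa => ba
  | aaba => ba
  | abbbba => bbbba => bb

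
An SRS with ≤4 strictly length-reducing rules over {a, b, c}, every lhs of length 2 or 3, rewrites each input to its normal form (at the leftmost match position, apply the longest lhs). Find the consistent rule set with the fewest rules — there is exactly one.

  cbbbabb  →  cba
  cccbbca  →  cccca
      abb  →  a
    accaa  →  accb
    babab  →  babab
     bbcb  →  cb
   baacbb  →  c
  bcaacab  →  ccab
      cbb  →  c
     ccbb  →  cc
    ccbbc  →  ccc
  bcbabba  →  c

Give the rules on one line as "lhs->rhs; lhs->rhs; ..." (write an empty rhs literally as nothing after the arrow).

  | cbbbabb => cbabb => cba
  | cccbbca => cccca
  | abb => a
  | accaa => accb

aa->b; bb->; bc->c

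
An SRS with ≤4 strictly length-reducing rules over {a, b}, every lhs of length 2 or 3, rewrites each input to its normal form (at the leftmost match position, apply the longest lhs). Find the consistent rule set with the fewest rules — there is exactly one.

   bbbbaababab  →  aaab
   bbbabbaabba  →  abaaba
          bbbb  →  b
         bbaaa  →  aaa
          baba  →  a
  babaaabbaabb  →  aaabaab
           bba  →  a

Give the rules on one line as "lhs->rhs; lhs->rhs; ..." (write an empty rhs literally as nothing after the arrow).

abb->ab; bab->; bb->b; bba->a

  | bbbbaababab => bbbaababab => bbaababab => aababab => aaab
  | bbbabbaabba => bbabbaabba => abbaabba => abaabba => abaaba
  | bbbb => bbb => bb => b
  | bbaaa => aaa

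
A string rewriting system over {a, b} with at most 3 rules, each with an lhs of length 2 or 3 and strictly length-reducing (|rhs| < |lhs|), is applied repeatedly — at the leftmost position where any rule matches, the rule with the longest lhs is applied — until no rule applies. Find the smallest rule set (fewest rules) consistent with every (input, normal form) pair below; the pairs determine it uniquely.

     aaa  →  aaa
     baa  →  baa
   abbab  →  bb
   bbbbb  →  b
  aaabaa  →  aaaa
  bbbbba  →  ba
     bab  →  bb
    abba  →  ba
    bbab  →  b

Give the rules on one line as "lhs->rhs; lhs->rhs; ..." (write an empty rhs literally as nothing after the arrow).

  | aaa
  | baa
  | abbab => bab => bb
  | bbbbb => bbb => b

ab->; bab->bb; bbb->b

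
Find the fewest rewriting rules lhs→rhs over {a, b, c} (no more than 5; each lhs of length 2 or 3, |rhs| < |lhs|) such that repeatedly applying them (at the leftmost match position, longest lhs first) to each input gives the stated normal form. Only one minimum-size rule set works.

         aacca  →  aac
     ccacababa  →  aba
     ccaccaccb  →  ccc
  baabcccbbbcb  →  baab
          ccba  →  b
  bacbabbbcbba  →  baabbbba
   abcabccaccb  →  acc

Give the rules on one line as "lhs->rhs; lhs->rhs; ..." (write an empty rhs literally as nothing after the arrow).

  | aacca => aac
  | ccacababa => ccababa => cbaba => aba
  | ccaccaccb => cccaccb => ccccb => ccc
  | baabcccbbbcb => baabccbbcb => baabcbcb => baabcb => baab

bca->c; ca->b; cb->; cca->c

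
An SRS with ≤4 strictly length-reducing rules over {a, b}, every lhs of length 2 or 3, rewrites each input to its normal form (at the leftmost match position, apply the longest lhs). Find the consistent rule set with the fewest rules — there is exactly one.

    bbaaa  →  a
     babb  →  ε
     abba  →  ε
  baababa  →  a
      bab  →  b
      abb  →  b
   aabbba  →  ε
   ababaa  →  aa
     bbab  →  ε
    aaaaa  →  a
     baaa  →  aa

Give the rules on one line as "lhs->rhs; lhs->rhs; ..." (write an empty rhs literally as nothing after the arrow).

  | bbaaa => aaa => a
  | babb => bb => ε
  | abba => ba => ε
  | baababa => ababa => aba => a

aaa->a; ab->; ba->; bb->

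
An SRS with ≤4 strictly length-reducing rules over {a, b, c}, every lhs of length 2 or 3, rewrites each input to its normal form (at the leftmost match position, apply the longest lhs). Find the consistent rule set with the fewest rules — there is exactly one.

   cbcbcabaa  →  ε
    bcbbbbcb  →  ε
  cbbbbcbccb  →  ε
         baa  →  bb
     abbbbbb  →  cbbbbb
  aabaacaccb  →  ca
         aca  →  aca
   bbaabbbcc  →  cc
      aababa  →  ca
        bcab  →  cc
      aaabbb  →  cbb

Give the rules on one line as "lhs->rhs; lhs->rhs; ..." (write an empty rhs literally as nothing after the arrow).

aa->b; ab->c; bc->c; ccb->

  | cbcbcabaa => ccbcabaa => cabaa => ccaa => ccb => ε
  | bcbbbbcb => cbbbbcb => cbbbcb => cbbcb => cbcb => ccb => ε
  | cbbbbcbccb => cbbbcbccb => cbbcbccb => cbcbccb => ccbccb => ccb => ε
  | baa => bb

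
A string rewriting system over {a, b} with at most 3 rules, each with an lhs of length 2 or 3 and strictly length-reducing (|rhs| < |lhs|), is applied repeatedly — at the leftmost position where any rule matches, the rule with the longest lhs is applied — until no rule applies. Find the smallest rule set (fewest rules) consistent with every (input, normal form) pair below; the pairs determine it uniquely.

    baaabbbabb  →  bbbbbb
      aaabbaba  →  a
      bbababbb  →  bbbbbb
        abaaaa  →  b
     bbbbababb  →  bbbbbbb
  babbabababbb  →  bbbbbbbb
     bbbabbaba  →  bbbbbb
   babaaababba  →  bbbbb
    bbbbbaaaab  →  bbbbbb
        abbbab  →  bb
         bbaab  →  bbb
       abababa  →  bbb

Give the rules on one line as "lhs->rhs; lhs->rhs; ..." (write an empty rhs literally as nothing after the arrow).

ab->a; aba->b; ba->b

  | baaabbbabb => baabbbabb => babbbabb => bbbbabb => bbbbbb
  | aaabbaba => aaababa => aabba => aaba => ab => a
  | bbababbb => bbbabbb => bbbbbb
  | abaaaa => baaa => baa => ba => b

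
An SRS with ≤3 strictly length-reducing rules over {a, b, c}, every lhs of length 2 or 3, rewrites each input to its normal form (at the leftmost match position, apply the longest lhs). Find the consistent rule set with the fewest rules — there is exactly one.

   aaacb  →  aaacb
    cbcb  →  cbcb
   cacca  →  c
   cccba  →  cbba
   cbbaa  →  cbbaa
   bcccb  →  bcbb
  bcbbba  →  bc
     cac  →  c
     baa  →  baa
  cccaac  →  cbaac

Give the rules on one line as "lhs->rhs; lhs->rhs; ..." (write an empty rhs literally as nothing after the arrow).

  | aaacb
  | cbcb
  | cacca => cca => c
  | cccba => cbba

bbb->c; ca->; ccc->cb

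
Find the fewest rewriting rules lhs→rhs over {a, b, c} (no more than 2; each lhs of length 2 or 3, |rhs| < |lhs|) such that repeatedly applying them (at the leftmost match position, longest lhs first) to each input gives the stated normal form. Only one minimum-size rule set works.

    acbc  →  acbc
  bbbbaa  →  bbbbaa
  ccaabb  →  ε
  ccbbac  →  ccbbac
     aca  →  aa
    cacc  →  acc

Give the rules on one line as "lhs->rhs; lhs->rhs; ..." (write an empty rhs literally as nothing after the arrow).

ab->; ca->a

  | acbc
  | bbbbaa
  | ccaabb => caabb => aabb => ab => ε
  | ccbbac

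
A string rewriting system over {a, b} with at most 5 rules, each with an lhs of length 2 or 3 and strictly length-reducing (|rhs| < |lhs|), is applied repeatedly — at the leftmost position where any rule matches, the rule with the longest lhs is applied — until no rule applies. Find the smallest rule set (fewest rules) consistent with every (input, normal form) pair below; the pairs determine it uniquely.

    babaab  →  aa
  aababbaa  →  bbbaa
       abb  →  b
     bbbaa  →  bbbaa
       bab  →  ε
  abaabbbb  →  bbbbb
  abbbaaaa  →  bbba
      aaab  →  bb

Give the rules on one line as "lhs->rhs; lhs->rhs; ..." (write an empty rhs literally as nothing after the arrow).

  | babaab => aab => aa
  | aababbaa => aaabbaa => bbbaa
  | abb => b
  | bbbaa

aaa->b; ab->a; abb->b; bab->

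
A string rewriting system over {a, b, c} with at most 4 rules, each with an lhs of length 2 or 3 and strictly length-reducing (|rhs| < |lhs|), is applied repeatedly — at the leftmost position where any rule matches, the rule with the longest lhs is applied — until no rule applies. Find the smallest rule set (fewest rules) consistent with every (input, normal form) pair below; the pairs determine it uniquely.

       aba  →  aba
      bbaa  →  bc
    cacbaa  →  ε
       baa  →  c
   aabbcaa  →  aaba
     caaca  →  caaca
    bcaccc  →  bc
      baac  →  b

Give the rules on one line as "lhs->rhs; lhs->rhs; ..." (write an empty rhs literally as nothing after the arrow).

baa->c; bca->; cab->; cc->b

  | aba
  | bbaa => bc
  | cacbaa => cacc => cab => ε
  | baa => c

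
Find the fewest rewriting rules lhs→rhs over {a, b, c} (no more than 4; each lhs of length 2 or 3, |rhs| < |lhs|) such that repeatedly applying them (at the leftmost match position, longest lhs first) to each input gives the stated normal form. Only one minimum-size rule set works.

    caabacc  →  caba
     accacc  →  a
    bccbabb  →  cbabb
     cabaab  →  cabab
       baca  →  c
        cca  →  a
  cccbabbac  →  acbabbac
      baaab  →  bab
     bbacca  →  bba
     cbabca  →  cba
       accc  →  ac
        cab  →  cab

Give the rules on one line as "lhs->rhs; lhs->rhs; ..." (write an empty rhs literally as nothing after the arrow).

aa->a; aca->cc; bc->; cc->a

  | caabacc => cabacc => cabaa => caba
  | accacc => aaacc => aacc => acc => aa => a
  | bccbabb => cbabb
  | cabaab => cabab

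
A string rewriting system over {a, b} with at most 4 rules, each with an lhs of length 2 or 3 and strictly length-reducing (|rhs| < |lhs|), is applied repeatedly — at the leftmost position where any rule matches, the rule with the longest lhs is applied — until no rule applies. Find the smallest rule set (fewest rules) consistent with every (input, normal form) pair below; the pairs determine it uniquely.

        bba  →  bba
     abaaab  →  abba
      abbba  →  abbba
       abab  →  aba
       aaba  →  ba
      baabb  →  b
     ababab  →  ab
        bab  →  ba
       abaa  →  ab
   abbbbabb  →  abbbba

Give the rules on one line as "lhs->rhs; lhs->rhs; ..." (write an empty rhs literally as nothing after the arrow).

aa->; aaa->ba; aab->aa; bab->ba

  | bba
  | abaaab => abbab => abba
  | abbba
  | abab => aba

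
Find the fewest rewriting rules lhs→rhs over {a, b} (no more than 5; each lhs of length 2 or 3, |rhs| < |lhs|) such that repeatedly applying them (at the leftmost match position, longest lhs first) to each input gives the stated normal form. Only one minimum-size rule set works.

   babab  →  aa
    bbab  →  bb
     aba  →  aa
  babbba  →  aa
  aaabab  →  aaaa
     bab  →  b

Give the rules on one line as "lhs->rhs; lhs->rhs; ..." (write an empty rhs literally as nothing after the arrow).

ab->a; ba->b; baa->aa; bab->ba

  | babab => baab => aab => aa
  | bbab => bba => bb
  | aba => aa
  | babbba => babba => baba => baa => aa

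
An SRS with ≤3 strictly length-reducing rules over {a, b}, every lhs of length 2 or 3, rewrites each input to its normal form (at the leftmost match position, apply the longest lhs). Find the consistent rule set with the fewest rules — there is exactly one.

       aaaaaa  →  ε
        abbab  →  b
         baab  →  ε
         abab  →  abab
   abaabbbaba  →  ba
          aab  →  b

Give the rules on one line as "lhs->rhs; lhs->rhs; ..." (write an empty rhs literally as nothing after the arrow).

aa->; bb->

  | aaaaaa => aaaa => aa => ε
  | abbab => aab => b
  | baab => bb => ε
  | abab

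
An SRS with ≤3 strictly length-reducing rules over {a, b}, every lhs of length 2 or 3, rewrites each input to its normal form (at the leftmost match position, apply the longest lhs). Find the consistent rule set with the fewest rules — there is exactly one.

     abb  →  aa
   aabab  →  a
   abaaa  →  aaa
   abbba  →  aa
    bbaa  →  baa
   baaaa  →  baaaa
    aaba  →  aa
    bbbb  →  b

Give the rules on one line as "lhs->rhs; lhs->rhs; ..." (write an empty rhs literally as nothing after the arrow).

  | abb => aa
  | aabab => aab => a
  | abaaa => aaa
  | abbba => aaba => aa

ab->; abb->aa; bb->b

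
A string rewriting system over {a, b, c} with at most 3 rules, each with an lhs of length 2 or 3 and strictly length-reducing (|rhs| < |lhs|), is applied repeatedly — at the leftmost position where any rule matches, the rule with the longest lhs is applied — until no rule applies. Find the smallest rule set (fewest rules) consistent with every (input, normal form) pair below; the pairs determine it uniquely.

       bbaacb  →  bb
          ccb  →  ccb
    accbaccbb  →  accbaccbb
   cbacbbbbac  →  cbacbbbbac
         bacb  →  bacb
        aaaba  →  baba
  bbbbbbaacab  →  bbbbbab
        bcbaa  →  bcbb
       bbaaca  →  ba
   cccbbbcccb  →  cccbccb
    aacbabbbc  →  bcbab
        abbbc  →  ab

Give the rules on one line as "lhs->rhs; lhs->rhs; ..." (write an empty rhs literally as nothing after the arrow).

  | bbaacb => bbbcb => bb
  | ccb
  | accbaccbb
  | cbacbbbbac

aa->b; bbc->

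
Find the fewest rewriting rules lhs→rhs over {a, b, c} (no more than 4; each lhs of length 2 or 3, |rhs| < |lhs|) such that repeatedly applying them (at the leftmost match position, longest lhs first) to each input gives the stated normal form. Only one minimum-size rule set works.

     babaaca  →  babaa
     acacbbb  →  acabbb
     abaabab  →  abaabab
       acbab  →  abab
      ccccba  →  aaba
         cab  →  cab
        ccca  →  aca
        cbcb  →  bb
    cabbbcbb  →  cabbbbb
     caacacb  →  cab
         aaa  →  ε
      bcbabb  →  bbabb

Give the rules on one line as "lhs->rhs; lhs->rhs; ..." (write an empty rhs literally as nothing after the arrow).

aaa->; aac->a; cb->b; cc->a

  | babaaca => babaa
  | acacbbb => acabbb
  | abaabab
  | acbab => abab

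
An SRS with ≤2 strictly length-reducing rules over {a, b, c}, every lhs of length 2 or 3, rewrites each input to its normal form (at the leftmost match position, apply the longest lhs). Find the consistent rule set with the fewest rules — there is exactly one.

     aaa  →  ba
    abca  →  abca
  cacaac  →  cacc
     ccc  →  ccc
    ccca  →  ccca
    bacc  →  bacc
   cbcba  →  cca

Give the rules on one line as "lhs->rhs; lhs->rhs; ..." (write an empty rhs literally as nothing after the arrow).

  | aaa => ba
  | abca
  | cacaac => cacbc => cacc
  | ccc

aa->b; cb->c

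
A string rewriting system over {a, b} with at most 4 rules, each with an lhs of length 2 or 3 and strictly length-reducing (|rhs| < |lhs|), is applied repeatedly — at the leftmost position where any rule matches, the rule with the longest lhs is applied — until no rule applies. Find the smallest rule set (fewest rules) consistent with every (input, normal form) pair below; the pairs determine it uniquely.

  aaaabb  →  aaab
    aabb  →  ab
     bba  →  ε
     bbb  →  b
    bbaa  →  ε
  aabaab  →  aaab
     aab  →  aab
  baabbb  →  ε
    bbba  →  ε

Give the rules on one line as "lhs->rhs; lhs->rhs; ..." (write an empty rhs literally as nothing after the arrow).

  | aaaabb => aaab
  | aabb => ab
  | bba => bb => ε
  | bbb => b

abb->b; ba->; bb->; bba->bb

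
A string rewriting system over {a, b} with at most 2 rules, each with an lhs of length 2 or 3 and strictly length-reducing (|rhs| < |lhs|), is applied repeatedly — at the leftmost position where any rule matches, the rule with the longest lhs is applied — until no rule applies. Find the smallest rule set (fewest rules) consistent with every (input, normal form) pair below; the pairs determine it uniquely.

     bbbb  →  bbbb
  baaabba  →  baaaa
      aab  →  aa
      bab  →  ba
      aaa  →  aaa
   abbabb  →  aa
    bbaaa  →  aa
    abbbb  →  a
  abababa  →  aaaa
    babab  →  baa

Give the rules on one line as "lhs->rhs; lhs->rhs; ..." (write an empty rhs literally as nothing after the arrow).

ab->a; bba->

  | bbbb
  | baaabba => baaaba => baaaa
  | aab => aa
  | bab => ba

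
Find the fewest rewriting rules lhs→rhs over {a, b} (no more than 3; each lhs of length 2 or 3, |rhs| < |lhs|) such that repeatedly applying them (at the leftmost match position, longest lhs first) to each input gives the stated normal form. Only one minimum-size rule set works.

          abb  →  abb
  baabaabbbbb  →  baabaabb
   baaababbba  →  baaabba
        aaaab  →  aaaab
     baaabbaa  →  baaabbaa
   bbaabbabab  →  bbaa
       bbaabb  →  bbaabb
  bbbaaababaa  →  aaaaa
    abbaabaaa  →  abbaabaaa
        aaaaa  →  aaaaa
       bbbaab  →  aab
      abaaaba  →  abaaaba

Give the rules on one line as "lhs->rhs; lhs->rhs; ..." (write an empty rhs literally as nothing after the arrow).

bab->; bbb->

  | abb
  | baabaabbbbb => baabaabb
  | baaababbba => baaabba
  | aaaab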